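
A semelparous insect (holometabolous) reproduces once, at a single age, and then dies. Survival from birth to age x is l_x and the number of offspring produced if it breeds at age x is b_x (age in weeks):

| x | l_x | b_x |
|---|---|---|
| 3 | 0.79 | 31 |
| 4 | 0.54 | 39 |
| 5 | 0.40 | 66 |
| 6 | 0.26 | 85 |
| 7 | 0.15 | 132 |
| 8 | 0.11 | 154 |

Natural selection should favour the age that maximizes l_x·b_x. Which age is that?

Expected offspring if breeding at age x = l_x × b_x:
  age 3: 0.79 × 31 = 24.490
  age 4: 0.54 × 39 = 21.060
  age 5: 0.40 × 66 = 26.400
  age 6: 0.26 × 85 = 22.100
  age 7: 0.15 × 132 = 19.800
  age 8: 0.11 × 154 = 16.940
Maximum at age 5 (26.400).

5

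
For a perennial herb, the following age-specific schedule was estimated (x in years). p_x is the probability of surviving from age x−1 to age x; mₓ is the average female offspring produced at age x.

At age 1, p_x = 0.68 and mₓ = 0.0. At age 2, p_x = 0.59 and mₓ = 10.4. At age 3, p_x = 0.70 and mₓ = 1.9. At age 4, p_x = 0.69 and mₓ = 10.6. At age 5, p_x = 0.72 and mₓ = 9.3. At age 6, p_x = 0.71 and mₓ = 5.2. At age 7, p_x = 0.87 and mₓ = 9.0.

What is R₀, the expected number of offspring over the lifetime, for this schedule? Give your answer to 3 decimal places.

Survivorship from birth: l_x = p_1·p_2·…·p_x.
  l_1 = 0.68000
  l_2 = 0.40120
  l_3 = 0.28084
  l_4 = 0.19378
  l_5 = 0.13952
  l_6 = 0.09906
  l_7 = 0.08618
R₀ = Σ l_x mₓ:
  age 1: 0.68000 × 0.0 = 0.0000
  age 2: 0.40120 × 10.4 = 4.1725
  age 3: 0.28084 × 1.9 = 0.5336
  age 4: 0.19378 × 10.6 = 2.0541
  age 5: 0.13952 × 9.3 = 1.2975
  age 6: 0.09906 × 5.2 = 0.5151
  age 7: 0.08618 × 9.0 = 0.7756
R₀ = 0.0000 + 4.1725 + 0.5336 + 2.0541 + 1.2975 + 0.5151 + 0.7756 = 9.3484

9.348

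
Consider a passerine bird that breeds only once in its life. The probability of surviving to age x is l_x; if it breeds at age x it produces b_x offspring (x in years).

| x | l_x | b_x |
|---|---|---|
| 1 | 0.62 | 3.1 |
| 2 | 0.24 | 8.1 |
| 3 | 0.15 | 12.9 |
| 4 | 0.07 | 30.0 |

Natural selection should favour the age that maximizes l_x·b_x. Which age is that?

Expected offspring if breeding at age x = l_x × b_x:
  age 1: 0.62 × 3.1 = 1.922
  age 2: 0.24 × 8.1 = 1.944
  age 3: 0.15 × 12.9 = 1.935
  age 4: 0.07 × 30.0 = 2.100
Maximum at age 4 (2.100).

4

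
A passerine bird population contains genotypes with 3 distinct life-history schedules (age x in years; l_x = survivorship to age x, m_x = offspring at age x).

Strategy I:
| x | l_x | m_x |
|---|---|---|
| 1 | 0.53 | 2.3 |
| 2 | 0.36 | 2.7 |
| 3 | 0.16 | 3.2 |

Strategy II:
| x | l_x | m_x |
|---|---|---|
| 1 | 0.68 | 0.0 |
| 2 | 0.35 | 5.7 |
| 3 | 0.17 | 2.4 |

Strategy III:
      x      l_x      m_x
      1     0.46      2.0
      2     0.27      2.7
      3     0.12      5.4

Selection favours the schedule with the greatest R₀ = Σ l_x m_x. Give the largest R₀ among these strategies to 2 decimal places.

2.70

Strategy I: R₀ = 0.53×2.3 + 0.36×2.7 + 0.16×3.2 = 2.7030
Strategy II: R₀ = 0.68×0.0 + 0.35×5.7 + 0.17×2.4 = 2.4030
Strategy III: R₀ = 0.46×2.0 + 0.27×2.7 + 0.12×5.4 = 2.2970
Highest R₀: strategy I with 2.7030.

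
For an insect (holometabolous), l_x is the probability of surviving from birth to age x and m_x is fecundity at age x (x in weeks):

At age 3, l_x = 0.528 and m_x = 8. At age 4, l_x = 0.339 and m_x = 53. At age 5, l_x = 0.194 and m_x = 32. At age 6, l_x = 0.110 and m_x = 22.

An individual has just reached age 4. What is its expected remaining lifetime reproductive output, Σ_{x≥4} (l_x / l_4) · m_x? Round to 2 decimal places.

78.45

l_4 = 0.339. Conditional survival from age 4 to x is l_x / l_4.
  x=4: (0.339/0.339) × 53 = 53.0000
  x=5: (0.194/0.339) × 32 = 18.3127
  x=6: (0.110/0.339) × 22 = 7.1386
Sum = 53.0000 + 18.3127 + 7.1386 = 78.4513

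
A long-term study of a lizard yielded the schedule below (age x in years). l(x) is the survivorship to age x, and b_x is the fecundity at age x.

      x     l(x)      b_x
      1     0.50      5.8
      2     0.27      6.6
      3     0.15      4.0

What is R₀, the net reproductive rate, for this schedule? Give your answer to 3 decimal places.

R₀ = Σ l(x) b_x:
  age 1: 0.50 × 5.8 = 2.9000
  age 2: 0.27 × 6.6 = 1.7820
  age 3: 0.15 × 4.0 = 0.6000
R₀ = 2.9000 + 1.7820 + 0.6000 = 5.2820

5.282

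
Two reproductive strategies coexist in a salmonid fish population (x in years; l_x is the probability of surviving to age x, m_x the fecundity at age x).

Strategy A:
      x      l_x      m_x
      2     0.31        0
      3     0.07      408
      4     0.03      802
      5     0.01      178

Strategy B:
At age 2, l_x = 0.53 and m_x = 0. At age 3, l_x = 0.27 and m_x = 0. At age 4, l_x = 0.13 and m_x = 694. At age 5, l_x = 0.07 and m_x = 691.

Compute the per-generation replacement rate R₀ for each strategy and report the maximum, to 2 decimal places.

Strategy A: R₀ = 0.31×0 + 0.07×408 + 0.03×802 + 0.01×178 = 54.4000
Strategy B: R₀ = 0.53×0 + 0.27×0 + 0.13×694 + 0.07×691 = 138.5900
Highest R₀: strategy B with 138.5900.

138.59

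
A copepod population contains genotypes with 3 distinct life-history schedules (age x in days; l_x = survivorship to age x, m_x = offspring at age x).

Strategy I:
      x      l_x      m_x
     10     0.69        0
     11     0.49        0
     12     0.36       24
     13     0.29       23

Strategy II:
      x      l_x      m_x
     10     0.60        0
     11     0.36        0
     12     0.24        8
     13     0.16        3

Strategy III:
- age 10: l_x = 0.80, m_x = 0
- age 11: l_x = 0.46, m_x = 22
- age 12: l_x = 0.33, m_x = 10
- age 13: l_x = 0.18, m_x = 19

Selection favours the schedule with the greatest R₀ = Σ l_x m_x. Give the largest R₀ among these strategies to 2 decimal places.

Strategy I: R₀ = 0.69×0 + 0.49×0 + 0.36×24 + 0.29×23 = 15.3100
Strategy II: R₀ = 0.60×0 + 0.36×0 + 0.24×8 + 0.16×3 = 2.4000
Strategy III: R₀ = 0.80×0 + 0.46×22 + 0.33×10 + 0.18×19 = 16.8400
Highest R₀: strategy III with 16.8400.

16.84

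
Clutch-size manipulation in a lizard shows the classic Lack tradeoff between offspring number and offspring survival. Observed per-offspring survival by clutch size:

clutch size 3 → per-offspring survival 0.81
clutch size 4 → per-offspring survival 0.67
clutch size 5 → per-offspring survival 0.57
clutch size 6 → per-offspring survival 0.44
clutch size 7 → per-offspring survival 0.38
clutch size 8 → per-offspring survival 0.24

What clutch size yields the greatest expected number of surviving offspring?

5

Expected surviving offspring = c × s(c):
  c=3: 3 × 0.81 = 2.430
  c=4: 4 × 0.67 = 2.680
  c=5: 5 × 0.57 = 2.850
  c=6: 6 × 0.44 = 2.640
  c=7: 7 × 0.38 = 2.660
  c=8: 8 × 0.24 = 1.920
Maximum at c = 5 (2.850 surviving offspring).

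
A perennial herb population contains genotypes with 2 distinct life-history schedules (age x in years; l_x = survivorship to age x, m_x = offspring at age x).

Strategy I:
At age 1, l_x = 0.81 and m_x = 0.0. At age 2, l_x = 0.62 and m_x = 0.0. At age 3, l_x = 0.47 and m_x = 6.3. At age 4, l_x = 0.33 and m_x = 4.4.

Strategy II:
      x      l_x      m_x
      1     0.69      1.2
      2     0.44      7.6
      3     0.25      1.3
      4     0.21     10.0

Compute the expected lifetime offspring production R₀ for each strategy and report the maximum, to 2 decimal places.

Strategy I: R₀ = 0.81×0.0 + 0.62×0.0 + 0.47×6.3 + 0.33×4.4 = 4.4130
Strategy II: R₀ = 0.69×1.2 + 0.44×7.6 + 0.25×1.3 + 0.21×10.0 = 6.5970
Highest R₀: strategy II with 6.5970.

6.60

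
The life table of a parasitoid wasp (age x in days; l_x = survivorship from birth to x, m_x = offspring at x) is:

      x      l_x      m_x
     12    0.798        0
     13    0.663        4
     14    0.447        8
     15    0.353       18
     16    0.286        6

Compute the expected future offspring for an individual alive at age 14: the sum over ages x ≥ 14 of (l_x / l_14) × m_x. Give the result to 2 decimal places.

26.05

l_14 = 0.447. Conditional survival from age 14 to x is l_x / l_14.
  x=14: (0.447/0.447) × 8 = 8.0000
  x=15: (0.353/0.447) × 18 = 14.2148
  x=16: (0.286/0.447) × 6 = 3.8389
Sum = 8.0000 + 14.2148 + 3.8389 = 26.0537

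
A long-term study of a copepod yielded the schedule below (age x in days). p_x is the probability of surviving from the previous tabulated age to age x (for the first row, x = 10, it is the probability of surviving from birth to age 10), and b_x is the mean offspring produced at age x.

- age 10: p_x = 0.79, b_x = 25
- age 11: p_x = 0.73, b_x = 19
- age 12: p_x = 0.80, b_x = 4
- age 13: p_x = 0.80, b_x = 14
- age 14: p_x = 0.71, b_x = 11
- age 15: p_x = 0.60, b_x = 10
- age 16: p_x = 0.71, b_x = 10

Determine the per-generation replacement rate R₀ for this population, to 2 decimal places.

Survivorship from birth: l_x = p_10·p_11·…·p_x.
  l_10 = 0.79000
  l_11 = 0.57670
  l_12 = 0.46136
  l_13 = 0.36909
  l_14 = 0.26205
  l_15 = 0.15723
  l_16 = 0.11163
R₀ = Σ l_x b_x:
  age 10: 0.79000 × 25 = 19.7500
  age 11: 0.57670 × 19 = 10.9573
  age 12: 0.46136 × 4 = 1.8454
  age 13: 0.36909 × 14 = 5.1673
  age 14: 0.26205 × 11 = 2.8826
  age 15: 0.15723 × 10 = 1.5723
  age 16: 0.11163 × 10 = 1.1163
R₀ = 19.7500 + 10.9573 + 1.8454 + 5.1673 + 2.8826 + 1.5723 + 1.1163 = 43.2912

43.29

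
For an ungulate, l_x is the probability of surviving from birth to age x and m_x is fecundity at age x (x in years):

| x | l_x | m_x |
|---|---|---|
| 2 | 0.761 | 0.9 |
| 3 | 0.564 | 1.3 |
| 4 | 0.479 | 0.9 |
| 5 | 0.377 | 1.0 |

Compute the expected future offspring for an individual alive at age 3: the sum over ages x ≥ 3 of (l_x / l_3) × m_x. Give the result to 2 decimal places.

2.73

l_3 = 0.564. Conditional survival from age 3 to x is l_x / l_3.
  x=3: (0.564/0.564) × 1.3 = 1.3000
  x=4: (0.479/0.564) × 0.9 = 0.7644
  x=5: (0.377/0.564) × 1.0 = 0.6684
Sum = 1.3000 + 0.7644 + 0.6684 = 2.7328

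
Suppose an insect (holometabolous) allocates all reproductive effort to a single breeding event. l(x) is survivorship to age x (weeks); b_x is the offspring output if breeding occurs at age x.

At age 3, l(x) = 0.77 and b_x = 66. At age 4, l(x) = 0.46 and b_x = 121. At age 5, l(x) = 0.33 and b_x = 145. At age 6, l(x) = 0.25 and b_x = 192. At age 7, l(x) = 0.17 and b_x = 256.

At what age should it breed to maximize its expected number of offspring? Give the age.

4

Expected offspring if breeding at age x = l(x) × b_x:
  age 3: 0.77 × 66 = 50.820
  age 4: 0.46 × 121 = 55.660
  age 5: 0.33 × 145 = 47.850
  age 6: 0.25 × 192 = 48.000
  age 7: 0.17 × 256 = 43.520
Maximum at age 4 (55.660).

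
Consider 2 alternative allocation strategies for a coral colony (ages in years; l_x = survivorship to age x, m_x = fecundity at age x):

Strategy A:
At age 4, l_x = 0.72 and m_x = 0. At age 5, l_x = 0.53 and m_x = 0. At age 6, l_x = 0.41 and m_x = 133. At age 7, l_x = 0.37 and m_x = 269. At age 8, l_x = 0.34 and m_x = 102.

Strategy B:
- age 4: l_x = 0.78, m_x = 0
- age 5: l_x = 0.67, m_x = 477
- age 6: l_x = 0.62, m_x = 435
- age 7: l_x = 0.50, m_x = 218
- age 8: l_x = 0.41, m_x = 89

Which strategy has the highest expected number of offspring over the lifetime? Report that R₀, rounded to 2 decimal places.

734.78

Strategy A: R₀ = 0.72×0 + 0.53×0 + 0.41×133 + 0.37×269 + 0.34×102 = 188.7400
Strategy B: R₀ = 0.78×0 + 0.67×477 + 0.62×435 + 0.50×218 + 0.41×89 = 734.7800
Highest R₀: strategy B with 734.7800.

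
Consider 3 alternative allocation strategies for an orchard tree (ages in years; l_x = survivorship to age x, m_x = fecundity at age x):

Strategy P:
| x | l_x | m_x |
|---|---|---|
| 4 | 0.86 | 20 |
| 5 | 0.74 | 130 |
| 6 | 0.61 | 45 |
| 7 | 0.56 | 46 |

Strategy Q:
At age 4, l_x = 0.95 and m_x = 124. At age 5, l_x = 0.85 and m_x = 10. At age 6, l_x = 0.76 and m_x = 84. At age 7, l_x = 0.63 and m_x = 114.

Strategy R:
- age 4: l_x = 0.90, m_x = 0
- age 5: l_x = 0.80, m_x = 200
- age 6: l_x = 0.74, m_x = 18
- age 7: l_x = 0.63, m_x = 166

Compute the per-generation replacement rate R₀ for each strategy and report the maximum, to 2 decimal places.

277.90

Strategy P: R₀ = 0.86×20 + 0.74×130 + 0.61×45 + 0.56×46 = 166.6100
Strategy Q: R₀ = 0.95×124 + 0.85×10 + 0.76×84 + 0.63×114 = 261.9600
Strategy R: R₀ = 0.90×0 + 0.80×200 + 0.74×18 + 0.63×166 = 277.9000
Highest R₀: strategy R with 277.9000.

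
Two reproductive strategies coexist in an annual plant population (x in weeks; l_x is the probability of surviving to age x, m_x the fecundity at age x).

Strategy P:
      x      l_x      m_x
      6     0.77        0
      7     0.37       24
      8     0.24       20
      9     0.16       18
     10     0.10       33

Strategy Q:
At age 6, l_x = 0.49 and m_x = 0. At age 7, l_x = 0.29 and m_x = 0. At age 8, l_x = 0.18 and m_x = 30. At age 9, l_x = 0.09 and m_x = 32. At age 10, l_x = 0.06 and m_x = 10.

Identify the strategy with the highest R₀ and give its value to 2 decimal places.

Strategy P: R₀ = 0.77×0 + 0.37×24 + 0.24×20 + 0.16×18 + 0.10×33 = 19.8600
Strategy Q: R₀ = 0.49×0 + 0.29×0 + 0.18×30 + 0.09×32 + 0.06×10 = 8.8800
Highest R₀: strategy P with 19.8600.

19.86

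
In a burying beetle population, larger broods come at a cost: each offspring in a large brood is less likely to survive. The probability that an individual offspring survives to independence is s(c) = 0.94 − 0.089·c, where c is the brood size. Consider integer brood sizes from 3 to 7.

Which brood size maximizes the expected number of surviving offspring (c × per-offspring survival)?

5

Expected surviving offspring = c × s(c):
  c=3: 3 × 0.673 = 2.019
  c=4: 4 × 0.584 = 2.336
  c=5: 5 × 0.495 = 2.475
  c=6: 6 × 0.406 = 2.436
  c=7: 7 × 0.317 = 2.219
Maximum at c = 5 (2.475 surviving offspring).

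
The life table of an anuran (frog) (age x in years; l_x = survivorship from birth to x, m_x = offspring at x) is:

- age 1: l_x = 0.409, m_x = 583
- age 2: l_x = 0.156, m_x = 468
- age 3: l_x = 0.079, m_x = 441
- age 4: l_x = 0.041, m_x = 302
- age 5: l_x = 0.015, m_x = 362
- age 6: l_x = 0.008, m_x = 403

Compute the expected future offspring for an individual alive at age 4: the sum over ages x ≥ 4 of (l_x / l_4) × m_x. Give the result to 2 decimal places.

513.07

l_4 = 0.041. Conditional survival from age 4 to x is l_x / l_4.
  x=4: (0.041/0.041) × 302 = 302.0000
  x=5: (0.015/0.041) × 362 = 132.4390
  x=6: (0.008/0.041) × 403 = 78.6341
Sum = 302.0000 + 132.4390 + 78.6341 = 513.0732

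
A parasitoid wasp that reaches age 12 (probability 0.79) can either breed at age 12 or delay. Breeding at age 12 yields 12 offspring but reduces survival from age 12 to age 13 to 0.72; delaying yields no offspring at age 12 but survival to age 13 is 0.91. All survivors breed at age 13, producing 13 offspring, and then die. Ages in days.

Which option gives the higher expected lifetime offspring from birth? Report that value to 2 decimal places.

breed at age 12: R₀ = 0.79 × (12 + 0.72 × 13) = 0.79 × 21.3600 = 16.8744
delay to age 13: R₀ = 0.79 × (0.91 × 13) = 0.79 × 11.8300 = 9.3457
Higher: breed at age 12 (16.8744).

16.87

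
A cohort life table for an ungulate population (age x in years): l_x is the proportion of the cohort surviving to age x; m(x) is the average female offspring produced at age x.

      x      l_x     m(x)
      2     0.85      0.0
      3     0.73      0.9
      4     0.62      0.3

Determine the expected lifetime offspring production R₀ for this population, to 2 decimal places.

R₀ = Σ l_x m(x):
  age 2: 0.85 × 0.0 = 0.0000
  age 3: 0.73 × 0.9 = 0.6570
  age 4: 0.62 × 0.3 = 0.1860
R₀ = 0.0000 + 0.6570 + 0.1860 = 0.8430

0.84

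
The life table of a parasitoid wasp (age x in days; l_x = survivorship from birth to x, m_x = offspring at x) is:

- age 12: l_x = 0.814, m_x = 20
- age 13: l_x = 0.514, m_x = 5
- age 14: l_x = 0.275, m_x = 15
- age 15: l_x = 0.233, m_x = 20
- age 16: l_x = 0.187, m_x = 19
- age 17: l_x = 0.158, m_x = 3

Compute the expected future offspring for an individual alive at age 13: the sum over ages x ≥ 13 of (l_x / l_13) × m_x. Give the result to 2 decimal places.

29.93

l_13 = 0.514. Conditional survival from age 13 to x is l_x / l_13.
  x=13: (0.514/0.514) × 5 = 5.0000
  x=14: (0.275/0.514) × 15 = 8.0253
  x=15: (0.233/0.514) × 20 = 9.0661
  x=16: (0.187/0.514) × 19 = 6.9125
  x=17: (0.158/0.514) × 3 = 0.9222
Sum = 5.0000 + 8.0253 + 9.0661 + 6.9125 + 0.9222 = 29.9261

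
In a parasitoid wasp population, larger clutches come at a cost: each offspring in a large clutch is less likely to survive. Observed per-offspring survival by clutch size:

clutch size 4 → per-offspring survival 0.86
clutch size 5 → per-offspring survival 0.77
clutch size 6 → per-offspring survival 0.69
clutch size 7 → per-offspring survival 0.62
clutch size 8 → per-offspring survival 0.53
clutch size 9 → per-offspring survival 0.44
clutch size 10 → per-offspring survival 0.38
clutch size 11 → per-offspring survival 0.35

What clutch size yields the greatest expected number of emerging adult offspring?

7

Expected emerging adult offspring = c × s(c):
  c=4: 4 × 0.86 = 3.440
  c=5: 5 × 0.77 = 3.850
  c=6: 6 × 0.69 = 4.140
  c=7: 7 × 0.62 = 4.340
  c=8: 8 × 0.53 = 4.240
  c=9: 9 × 0.44 = 3.960
  c=10: 10 × 0.38 = 3.800
  c=11: 11 × 0.35 = 3.850
Maximum at c = 7 (4.340 emerging adult offspring).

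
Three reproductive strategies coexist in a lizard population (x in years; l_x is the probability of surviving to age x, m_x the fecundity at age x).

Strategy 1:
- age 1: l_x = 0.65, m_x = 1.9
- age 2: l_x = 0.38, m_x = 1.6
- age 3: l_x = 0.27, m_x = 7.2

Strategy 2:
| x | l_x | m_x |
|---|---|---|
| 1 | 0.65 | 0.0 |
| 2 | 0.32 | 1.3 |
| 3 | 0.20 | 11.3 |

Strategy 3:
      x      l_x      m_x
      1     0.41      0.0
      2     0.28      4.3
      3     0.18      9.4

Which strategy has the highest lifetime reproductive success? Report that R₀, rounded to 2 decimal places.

3.79

Strategy 1: R₀ = 0.65×1.9 + 0.38×1.6 + 0.27×7.2 = 3.7870
Strategy 2: R₀ = 0.65×0.0 + 0.32×1.3 + 0.20×11.3 = 2.6760
Strategy 3: R₀ = 0.41×0.0 + 0.28×4.3 + 0.18×9.4 = 2.8960
Highest R₀: strategy 1 with 3.7870.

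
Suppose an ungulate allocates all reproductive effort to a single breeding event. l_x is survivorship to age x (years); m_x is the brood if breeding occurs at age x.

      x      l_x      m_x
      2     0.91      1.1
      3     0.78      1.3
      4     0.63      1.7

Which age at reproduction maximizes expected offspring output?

4

Expected offspring if breeding at age x = l_x × m_x:
  age 2: 0.91 × 1.1 = 1.001
  age 3: 0.78 × 1.3 = 1.014
  age 4: 0.63 × 1.7 = 1.071
Maximum at age 4 (1.071).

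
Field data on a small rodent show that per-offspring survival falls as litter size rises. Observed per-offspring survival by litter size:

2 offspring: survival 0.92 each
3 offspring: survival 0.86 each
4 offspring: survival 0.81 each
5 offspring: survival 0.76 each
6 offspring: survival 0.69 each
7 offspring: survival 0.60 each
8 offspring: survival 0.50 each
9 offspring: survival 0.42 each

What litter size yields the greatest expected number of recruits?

Expected recruits = c × s(c):
  c=2: 2 × 0.92 = 1.840
  c=3: 3 × 0.86 = 2.580
  c=4: 4 × 0.81 = 3.240
  c=5: 5 × 0.76 = 3.800
  c=6: 6 × 0.69 = 4.140
  c=7: 7 × 0.60 = 4.200
  c=8: 8 × 0.50 = 4.000
  c=9: 9 × 0.42 = 3.780
Maximum at c = 7 (4.200 recruits).

7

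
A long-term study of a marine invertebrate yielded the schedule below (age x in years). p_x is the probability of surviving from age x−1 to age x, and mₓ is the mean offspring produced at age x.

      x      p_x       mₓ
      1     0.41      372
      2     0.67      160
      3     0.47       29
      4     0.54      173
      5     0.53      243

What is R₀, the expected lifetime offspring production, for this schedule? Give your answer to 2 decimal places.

Survivorship from birth: l_x = p_1·p_2·…·p_x.
  l_1 = 0.41000
  l_2 = 0.27470
  l_3 = 0.12911
  l_4 = 0.06972
  l_5 = 0.03695
R₀ = Σ l_x mₓ:
  age 1: 0.41000 × 372 = 152.5200
  age 2: 0.27470 × 160 = 43.9520
  age 3: 0.12911 × 29 = 3.7442
  age 4: 0.06972 × 173 = 12.0616
  age 5: 0.03695 × 243 = 8.9788
R₀ = 152.5200 + 43.9520 + 3.7442 + 12.0616 + 8.9788 = 221.2566

221.26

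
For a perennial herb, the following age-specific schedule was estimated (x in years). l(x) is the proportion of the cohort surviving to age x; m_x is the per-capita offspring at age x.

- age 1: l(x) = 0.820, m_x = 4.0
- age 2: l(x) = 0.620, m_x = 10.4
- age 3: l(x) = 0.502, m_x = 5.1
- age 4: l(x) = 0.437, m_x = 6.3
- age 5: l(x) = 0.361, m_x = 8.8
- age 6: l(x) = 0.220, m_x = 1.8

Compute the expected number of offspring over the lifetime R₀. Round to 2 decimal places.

R₀ = Σ l(x) m_x:
  age 1: 0.820 × 4.0 = 3.2800
  age 2: 0.620 × 10.4 = 6.4480
  age 3: 0.502 × 5.1 = 2.5602
  age 4: 0.437 × 6.3 = 2.7531
  age 5: 0.361 × 8.8 = 3.1768
  age 6: 0.220 × 1.8 = 0.3960
R₀ = 3.2800 + 6.4480 + 2.5602 + 2.7531 + 3.1768 + 0.3960 = 18.6141

18.61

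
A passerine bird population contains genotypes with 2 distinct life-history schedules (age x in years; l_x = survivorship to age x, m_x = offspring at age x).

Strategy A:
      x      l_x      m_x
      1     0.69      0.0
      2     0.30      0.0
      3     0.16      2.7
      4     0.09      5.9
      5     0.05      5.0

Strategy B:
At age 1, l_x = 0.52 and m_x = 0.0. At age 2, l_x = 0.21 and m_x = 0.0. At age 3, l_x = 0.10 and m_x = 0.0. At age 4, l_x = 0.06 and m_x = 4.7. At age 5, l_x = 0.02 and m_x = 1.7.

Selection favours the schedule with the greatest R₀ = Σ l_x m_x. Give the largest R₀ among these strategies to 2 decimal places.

Strategy A: R₀ = 0.69×0.0 + 0.30×0.0 + 0.16×2.7 + 0.09×5.9 + 0.05×5.0 = 1.2130
Strategy B: R₀ = 0.52×0.0 + 0.21×0.0 + 0.10×0.0 + 0.06×4.7 + 0.02×1.7 = 0.3160
Highest R₀: strategy A with 1.2130.

1.21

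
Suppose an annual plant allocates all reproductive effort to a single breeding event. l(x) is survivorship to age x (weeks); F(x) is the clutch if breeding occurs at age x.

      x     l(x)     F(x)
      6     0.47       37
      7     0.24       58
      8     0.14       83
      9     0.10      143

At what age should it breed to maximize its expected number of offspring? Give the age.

6

Expected offspring if breeding at age x = l(x) × F(x):
  age 6: 0.47 × 37 = 17.390
  age 7: 0.24 × 58 = 13.920
  age 8: 0.14 × 83 = 11.620
  age 9: 0.10 × 143 = 14.300
Maximum at age 6 (17.390).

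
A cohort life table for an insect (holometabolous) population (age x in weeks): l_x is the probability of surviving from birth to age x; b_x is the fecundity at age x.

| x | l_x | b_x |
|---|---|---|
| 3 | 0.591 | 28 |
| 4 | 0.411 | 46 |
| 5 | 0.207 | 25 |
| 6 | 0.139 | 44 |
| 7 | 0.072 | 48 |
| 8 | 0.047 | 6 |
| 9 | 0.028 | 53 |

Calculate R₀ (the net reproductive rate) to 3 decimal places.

R₀ = Σ l_x b_x:
  age 3: 0.591 × 28 = 16.5480
  age 4: 0.411 × 46 = 18.9060
  age 5: 0.207 × 25 = 5.1750
  age 6: 0.139 × 44 = 6.1160
  age 7: 0.072 × 48 = 3.4560
  age 8: 0.047 × 6 = 0.2820
  age 9: 0.028 × 53 = 1.4840
R₀ = 16.5480 + 18.9060 + 5.1750 + 6.1160 + 3.4560 + 0.2820 + 1.4840 = 51.9670

51.967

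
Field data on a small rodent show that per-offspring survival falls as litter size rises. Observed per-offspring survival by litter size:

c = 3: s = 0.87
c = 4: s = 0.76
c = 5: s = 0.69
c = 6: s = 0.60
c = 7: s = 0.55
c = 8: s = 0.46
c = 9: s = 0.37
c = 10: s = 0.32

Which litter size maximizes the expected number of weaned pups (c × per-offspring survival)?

7

Expected weaned pups = c × s(c):
  c=3: 3 × 0.87 = 2.610
  c=4: 4 × 0.76 = 3.040
  c=5: 5 × 0.69 = 3.450
  c=6: 6 × 0.60 = 3.600
  c=7: 7 × 0.55 = 3.850
  c=8: 8 × 0.46 = 3.680
  c=9: 9 × 0.37 = 3.330
  c=10: 10 × 0.32 = 3.200
Maximum at c = 7 (3.850 weaned pups).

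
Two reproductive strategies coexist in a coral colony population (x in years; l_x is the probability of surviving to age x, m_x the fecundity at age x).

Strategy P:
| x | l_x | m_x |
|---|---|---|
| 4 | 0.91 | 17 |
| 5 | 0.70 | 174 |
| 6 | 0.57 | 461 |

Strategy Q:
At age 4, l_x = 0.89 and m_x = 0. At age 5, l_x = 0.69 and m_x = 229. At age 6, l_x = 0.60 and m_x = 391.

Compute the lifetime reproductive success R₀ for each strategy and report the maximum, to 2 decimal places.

Strategy P: R₀ = 0.91×17 + 0.70×174 + 0.57×461 = 400.0400
Strategy Q: R₀ = 0.89×0 + 0.69×229 + 0.60×391 = 392.6100
Highest R₀: strategy P with 400.0400.

400.04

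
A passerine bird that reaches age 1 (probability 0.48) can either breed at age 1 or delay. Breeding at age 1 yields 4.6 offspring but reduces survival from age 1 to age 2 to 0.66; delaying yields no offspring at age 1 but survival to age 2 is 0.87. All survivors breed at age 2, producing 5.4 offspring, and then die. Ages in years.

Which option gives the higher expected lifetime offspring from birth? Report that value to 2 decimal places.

breed at age 1: R₀ = 0.48 × (4.6 + 0.66 × 5.4) = 0.48 × 8.1640 = 3.9187
delay to age 2: R₀ = 0.48 × (0.87 × 5.4) = 0.48 × 4.6980 = 2.2550
Higher: breed at age 1 (3.9187).

3.92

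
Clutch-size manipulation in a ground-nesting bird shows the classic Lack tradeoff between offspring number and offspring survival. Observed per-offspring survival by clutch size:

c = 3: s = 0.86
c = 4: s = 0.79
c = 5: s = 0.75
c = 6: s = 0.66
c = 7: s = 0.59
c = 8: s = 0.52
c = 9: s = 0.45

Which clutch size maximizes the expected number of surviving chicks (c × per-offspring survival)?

Expected surviving chicks = c × s(c):
  c=3: 3 × 0.86 = 2.580
  c=4: 4 × 0.79 = 3.160
  c=5: 5 × 0.75 = 3.750
  c=6: 6 × 0.66 = 3.960
  c=7: 7 × 0.59 = 4.130
  c=8: 8 × 0.52 = 4.160
  c=9: 9 × 0.45 = 4.050
Maximum at c = 8 (4.160 surviving chicks).

8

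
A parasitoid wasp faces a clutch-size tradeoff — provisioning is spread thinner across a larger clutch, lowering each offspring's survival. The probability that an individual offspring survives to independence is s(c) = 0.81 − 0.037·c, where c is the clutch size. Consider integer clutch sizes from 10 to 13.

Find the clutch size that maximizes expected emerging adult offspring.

11

Expected emerging adult offspring = c × s(c):
  c=10: 10 × 0.440 = 4.400
  c=11: 11 × 0.403 = 4.433
  c=12: 12 × 0.366 = 4.392
  c=13: 13 × 0.329 = 4.277
Maximum at c = 11 (4.433 emerging adult offspring).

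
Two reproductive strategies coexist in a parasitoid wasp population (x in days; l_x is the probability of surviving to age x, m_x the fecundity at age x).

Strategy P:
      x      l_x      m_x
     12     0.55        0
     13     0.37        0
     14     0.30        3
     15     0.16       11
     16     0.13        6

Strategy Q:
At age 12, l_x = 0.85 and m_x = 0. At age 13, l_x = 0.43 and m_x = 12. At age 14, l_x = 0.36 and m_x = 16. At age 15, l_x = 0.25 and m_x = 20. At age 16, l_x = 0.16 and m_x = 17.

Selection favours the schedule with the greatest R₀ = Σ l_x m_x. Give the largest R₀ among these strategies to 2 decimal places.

18.64

Strategy P: R₀ = 0.55×0 + 0.37×0 + 0.30×3 + 0.16×11 + 0.13×6 = 3.4400
Strategy Q: R₀ = 0.85×0 + 0.43×12 + 0.36×16 + 0.25×20 + 0.16×17 = 18.6400
Highest R₀: strategy Q with 18.6400.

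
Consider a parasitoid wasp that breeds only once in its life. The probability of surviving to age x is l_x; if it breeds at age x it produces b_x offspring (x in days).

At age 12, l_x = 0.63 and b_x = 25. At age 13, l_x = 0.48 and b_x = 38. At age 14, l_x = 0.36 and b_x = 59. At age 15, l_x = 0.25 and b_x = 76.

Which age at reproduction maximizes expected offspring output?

Expected offspring if breeding at age x = l_x × b_x:
  age 12: 0.63 × 25 = 15.750
  age 13: 0.48 × 38 = 18.240
  age 14: 0.36 × 59 = 21.240
  age 15: 0.25 × 76 = 19.000
Maximum at age 14 (21.240).

14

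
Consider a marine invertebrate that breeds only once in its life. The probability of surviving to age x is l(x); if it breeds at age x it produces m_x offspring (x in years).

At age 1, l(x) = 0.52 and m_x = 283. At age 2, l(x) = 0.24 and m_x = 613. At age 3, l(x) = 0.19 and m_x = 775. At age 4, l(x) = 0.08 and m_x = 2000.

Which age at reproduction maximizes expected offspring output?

4

Expected offspring if breeding at age x = l(x) × m_x:
  age 1: 0.52 × 283 = 147.160
  age 2: 0.24 × 613 = 147.120
  age 3: 0.19 × 775 = 147.250
  age 4: 0.08 × 2000 = 160.000
Maximum at age 4 (160.000).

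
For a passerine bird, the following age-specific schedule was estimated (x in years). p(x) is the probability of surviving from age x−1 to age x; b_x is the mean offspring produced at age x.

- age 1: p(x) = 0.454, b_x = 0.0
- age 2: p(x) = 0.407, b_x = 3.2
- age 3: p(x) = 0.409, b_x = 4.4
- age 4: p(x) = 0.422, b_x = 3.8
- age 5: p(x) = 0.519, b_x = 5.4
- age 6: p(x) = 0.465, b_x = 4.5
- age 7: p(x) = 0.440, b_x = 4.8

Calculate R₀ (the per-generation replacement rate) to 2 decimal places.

1.19

Survivorship from birth: l_x = p_1·p_2·…·p_x.
  l_1 = 0.45400
  l_2 = 0.18478
  l_3 = 0.07557
  l_4 = 0.03189
  l_5 = 0.01655
  l_6 = 0.00770
  l_7 = 0.00339
R₀ = Σ l_x b_x:
  age 1: 0.45400 × 0.0 = 0.0000
  age 2: 0.18478 × 3.2 = 0.5913
  age 3: 0.07557 × 4.4 = 0.3325
  age 4: 0.03189 × 3.8 = 0.1212
  age 5: 0.01655 × 5.4 = 0.0894
  age 6: 0.00770 × 4.5 = 0.0347
  age 7: 0.00339 × 4.8 = 0.0163
R₀ = 0.0000 + 0.5913 + 0.3325 + 0.1212 + 0.0894 + 0.0347 + 0.0163 = 1.1853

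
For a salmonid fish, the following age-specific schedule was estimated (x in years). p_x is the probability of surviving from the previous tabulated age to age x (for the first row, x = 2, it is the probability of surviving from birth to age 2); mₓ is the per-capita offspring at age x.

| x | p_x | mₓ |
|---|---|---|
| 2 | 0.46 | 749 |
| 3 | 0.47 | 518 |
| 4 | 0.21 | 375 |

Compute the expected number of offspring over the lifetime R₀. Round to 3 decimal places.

Survivorship from birth: l_x = p_2·p_3·…·p_x.
  l_2 = 0.46000
  l_3 = 0.21620
  l_4 = 0.04540
R₀ = Σ l_x mₓ:
  age 2: 0.46000 × 749 = 344.5400
  age 3: 0.21620 × 518 = 111.9916
  age 4: 0.04540 × 375 = 17.0250
R₀ = 344.5400 + 111.9916 + 17.0250 = 473.5566

473.557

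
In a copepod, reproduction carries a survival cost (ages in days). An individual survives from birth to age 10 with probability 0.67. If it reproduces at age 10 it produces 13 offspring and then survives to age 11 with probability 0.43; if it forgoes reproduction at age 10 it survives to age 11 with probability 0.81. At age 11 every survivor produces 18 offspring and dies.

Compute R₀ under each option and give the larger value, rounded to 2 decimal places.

13.90

breed at age 10: R₀ = 0.67 × (13 + 0.43 × 18) = 0.67 × 20.7400 = 13.8958
delay to age 11: R₀ = 0.67 × (0.81 × 18) = 0.67 × 14.5800 = 9.7686
Higher: breed at age 10 (13.8958).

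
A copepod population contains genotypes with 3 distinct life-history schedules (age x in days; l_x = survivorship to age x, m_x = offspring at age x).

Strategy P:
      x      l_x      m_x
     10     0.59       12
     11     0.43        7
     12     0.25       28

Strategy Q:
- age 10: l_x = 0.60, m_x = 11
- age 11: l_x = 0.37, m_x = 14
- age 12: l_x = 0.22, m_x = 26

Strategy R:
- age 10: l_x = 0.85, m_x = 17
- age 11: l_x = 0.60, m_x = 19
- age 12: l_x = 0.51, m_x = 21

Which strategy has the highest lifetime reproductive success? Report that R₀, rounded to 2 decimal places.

36.56

Strategy P: R₀ = 0.59×12 + 0.43×7 + 0.25×28 = 17.0900
Strategy Q: R₀ = 0.60×11 + 0.37×14 + 0.22×26 = 17.5000
Strategy R: R₀ = 0.85×17 + 0.60×19 + 0.51×21 = 36.5600
Highest R₀: strategy R with 36.5600.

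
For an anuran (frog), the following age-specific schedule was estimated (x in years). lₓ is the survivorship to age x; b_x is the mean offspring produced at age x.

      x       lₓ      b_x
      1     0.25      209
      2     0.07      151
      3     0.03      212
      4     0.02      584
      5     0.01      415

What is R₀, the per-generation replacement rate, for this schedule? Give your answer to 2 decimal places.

85.01

R₀ = Σ lₓ b_x:
  age 1: 0.25 × 209 = 52.2500
  age 2: 0.07 × 151 = 10.5700
  age 3: 0.03 × 212 = 6.3600
  age 4: 0.02 × 584 = 11.6800
  age 5: 0.01 × 415 = 4.1500
R₀ = 52.2500 + 10.5700 + 6.3600 + 11.6800 + 4.1500 = 85.0100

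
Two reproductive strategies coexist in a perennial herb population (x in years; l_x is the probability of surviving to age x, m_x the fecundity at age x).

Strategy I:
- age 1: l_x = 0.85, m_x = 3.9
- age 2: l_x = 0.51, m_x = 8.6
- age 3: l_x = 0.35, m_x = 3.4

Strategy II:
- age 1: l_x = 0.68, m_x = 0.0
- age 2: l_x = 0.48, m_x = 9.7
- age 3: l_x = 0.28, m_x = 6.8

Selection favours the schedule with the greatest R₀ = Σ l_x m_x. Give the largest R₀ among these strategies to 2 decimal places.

Strategy I: R₀ = 0.85×3.9 + 0.51×8.6 + 0.35×3.4 = 8.8910
Strategy II: R₀ = 0.68×0.0 + 0.48×9.7 + 0.28×6.8 = 6.5600
Highest R₀: strategy I with 8.8910.

8.89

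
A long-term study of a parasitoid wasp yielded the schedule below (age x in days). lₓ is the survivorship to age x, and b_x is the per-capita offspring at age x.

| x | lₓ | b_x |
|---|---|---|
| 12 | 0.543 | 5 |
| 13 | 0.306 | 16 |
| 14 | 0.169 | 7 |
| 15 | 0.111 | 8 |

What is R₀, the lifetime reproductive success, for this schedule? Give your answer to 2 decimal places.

9.68

R₀ = Σ lₓ b_x:
  age 12: 0.543 × 5 = 2.7150
  age 13: 0.306 × 16 = 4.8960
  age 14: 0.169 × 7 = 1.1830
  age 15: 0.111 × 8 = 0.8880
R₀ = 2.7150 + 4.8960 + 1.1830 + 0.8880 = 9.6820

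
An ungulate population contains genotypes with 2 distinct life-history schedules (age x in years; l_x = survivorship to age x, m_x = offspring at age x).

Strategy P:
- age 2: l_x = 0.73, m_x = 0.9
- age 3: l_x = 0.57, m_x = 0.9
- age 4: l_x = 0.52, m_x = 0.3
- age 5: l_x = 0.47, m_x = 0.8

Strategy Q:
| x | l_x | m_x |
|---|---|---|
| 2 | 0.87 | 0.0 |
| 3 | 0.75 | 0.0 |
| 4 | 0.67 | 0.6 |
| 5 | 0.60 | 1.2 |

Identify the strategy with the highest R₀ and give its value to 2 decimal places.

1.70

Strategy P: R₀ = 0.73×0.9 + 0.57×0.9 + 0.52×0.3 + 0.47×0.8 = 1.7020
Strategy Q: R₀ = 0.87×0.0 + 0.75×0.0 + 0.67×0.6 + 0.60×1.2 = 1.1220
Highest R₀: strategy P with 1.7020.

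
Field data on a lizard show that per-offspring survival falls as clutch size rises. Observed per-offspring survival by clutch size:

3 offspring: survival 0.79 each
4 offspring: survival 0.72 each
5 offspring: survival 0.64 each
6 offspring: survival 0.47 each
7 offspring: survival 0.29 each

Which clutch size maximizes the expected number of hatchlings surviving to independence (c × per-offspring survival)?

5

Expected hatchlings surviving to independence = c × s(c):
  c=3: 3 × 0.79 = 2.370
  c=4: 4 × 0.72 = 2.880
  c=5: 5 × 0.64 = 3.200
  c=6: 6 × 0.47 = 2.820
  c=7: 7 × 0.29 = 2.030
Maximum at c = 5 (3.200 hatchlings surviving to independence).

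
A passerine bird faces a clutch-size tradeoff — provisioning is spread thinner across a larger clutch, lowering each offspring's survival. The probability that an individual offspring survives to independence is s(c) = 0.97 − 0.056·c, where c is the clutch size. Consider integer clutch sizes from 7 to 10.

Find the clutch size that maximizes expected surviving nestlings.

Expected surviving nestlings = c × s(c):
  c=7: 7 × 0.578 = 4.046
  c=8: 8 × 0.522 = 4.176
  c=9: 9 × 0.466 = 4.194
  c=10: 10 × 0.410 = 4.100
Maximum at c = 9 (4.194 surviving nestlings).

9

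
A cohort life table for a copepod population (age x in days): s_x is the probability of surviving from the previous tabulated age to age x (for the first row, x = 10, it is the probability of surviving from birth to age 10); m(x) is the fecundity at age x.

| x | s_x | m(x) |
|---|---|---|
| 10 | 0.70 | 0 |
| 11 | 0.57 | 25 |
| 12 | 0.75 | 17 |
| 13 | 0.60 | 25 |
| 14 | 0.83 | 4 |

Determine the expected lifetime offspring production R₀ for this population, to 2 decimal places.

20.15

Survivorship from birth: l_x = s_10·s_11·…·s_x.
  l_10 = 0.70000
  l_11 = 0.39900
  l_12 = 0.29925
  l_13 = 0.17955
  l_14 = 0.14903
R₀ = Σ l_x m(x):
  age 10: 0.70000 × 0 = 0.0000
  age 11: 0.39900 × 25 = 9.9750
  age 12: 0.29925 × 17 = 5.0873
  age 13: 0.17955 × 25 = 4.4887
  age 14: 0.14903 × 4 = 0.5961
R₀ = 0.0000 + 9.9750 + 5.0873 + 4.4887 + 0.5961 = 20.1471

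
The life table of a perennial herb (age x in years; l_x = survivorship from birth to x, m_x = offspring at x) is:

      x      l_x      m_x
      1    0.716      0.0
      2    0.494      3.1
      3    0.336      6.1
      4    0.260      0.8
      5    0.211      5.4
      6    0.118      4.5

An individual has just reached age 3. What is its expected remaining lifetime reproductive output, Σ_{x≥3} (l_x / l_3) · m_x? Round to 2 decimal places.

l_3 = 0.336. Conditional survival from age 3 to x is l_x / l_3.
  x=3: (0.336/0.336) × 6.1 = 6.1000
  x=4: (0.260/0.336) × 0.8 = 0.6190
  x=5: (0.211/0.336) × 5.4 = 3.3911
  x=6: (0.118/0.336) × 4.5 = 1.5804
Sum = 6.1000 + 0.6190 + 3.3911 + 1.5804 = 11.6905

11.69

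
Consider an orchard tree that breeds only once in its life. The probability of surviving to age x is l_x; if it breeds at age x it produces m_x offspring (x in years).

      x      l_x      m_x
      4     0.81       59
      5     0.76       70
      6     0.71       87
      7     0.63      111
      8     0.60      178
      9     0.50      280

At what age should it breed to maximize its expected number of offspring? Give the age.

9

Expected offspring if breeding at age x = l_x × m_x:
  age 4: 0.81 × 59 = 47.790
  age 5: 0.76 × 70 = 53.200
  age 6: 0.71 × 87 = 61.770
  age 7: 0.63 × 111 = 69.930
  age 8: 0.60 × 178 = 106.800
  age 9: 0.50 × 280 = 140.000
Maximum at age 9 (140.000).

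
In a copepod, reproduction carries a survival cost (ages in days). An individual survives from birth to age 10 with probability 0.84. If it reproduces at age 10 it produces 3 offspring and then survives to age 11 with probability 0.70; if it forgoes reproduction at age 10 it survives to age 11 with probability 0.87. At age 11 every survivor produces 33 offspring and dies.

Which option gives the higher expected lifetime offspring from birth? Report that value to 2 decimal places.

24.12

breed at age 10: R₀ = 0.84 × (3 + 0.70 × 33) = 0.84 × 26.1000 = 21.9240
delay to age 11: R₀ = 0.84 × (0.87 × 33) = 0.84 × 28.7100 = 24.1164
Higher: delay to age 11 (24.1164).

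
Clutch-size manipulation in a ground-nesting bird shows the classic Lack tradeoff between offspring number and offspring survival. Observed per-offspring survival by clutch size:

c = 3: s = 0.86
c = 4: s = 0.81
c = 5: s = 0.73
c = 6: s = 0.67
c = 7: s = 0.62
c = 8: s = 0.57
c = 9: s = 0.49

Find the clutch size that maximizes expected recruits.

8

Expected recruits = c × s(c):
  c=3: 3 × 0.86 = 2.580
  c=4: 4 × 0.81 = 3.240
  c=5: 5 × 0.73 = 3.650
  c=6: 6 × 0.67 = 4.020
  c=7: 7 × 0.62 = 4.340
  c=8: 8 × 0.57 = 4.560
  c=9: 9 × 0.49 = 4.410
Maximum at c = 8 (4.560 recruits).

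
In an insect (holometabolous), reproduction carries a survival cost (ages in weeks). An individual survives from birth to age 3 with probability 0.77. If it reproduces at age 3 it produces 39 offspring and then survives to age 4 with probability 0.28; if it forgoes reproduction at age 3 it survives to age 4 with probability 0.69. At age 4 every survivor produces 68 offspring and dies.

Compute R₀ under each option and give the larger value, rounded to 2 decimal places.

breed at age 3: R₀ = 0.77 × (39 + 0.28 × 68) = 0.77 × 58.0400 = 44.6908
delay to age 4: R₀ = 0.77 × (0.69 × 68) = 0.77 × 46.9200 = 36.1284
Higher: breed at age 3 (44.6908).

44.69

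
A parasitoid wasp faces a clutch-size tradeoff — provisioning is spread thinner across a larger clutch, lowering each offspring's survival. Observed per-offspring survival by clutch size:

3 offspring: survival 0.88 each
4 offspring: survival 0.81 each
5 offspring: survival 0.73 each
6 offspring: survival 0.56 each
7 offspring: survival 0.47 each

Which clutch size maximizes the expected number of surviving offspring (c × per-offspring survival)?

Expected surviving offspring = c × s(c):
  c=3: 3 × 0.88 = 2.640
  c=4: 4 × 0.81 = 3.240
  c=5: 5 × 0.73 = 3.650
  c=6: 6 × 0.56 = 3.360
  c=7: 7 × 0.47 = 3.290
Maximum at c = 5 (3.650 surviving offspring).

5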